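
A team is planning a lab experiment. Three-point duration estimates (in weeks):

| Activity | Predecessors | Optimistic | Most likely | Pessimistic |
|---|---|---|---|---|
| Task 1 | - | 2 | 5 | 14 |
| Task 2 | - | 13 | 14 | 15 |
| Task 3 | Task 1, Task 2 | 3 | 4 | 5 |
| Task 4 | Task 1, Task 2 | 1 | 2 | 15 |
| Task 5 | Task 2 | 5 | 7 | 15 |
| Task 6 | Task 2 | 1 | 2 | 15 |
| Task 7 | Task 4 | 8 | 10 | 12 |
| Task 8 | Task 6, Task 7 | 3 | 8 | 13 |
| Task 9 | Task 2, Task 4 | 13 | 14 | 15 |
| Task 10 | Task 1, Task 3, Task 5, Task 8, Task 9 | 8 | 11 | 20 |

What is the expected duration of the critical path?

48 weeks

te_Task 1 = (2 + 4·5 + 14)/6 = 36/6 = 6
te_Task 2 = (13 + 4·14 + 15)/6 = 84/6 = 14
te_Task 3 = (3 + 4·4 + 5)/6 = 24/6 = 4
te_Task 4 = (1 + 4·2 + 15)/6 = 24/6 = 4
te_Task 5 = (5 + 4·7 + 15)/6 = 48/6 = 8
te_Task 6 = (1 + 4·2 + 15)/6 = 24/6 = 4
te_Task 7 = (8 + 4·10 + 12)/6 = 60/6 = 10
te_Task 8 = (3 + 4·8 + 13)/6 = 48/6 = 8
te_Task 9 = (13 + 4·14 + 15)/6 = 84/6 = 14
te_Task 10 = (8 + 4·11 + 20)/6 = 72/6 = 12

Forward pass:
ES_Task 1 = 0; EF_Task 1 = 6
ES_Task 2 = 0; EF_Task 2 = 14
ES_Task 3 = max(EF_Task 1=6, EF_Task 2=14) = 14; EF_Task 3 = 14+4 = 18
ES_Task 4 = max(EF_Task 1=6, EF_Task 2=14) = 14; EF_Task 4 = 14+4 = 18
ES_Task 5 = 14; EF_Task 5 = 14+8 = 22
ES_Task 6 = 14; EF_Task 6 = 14+4 = 18
ES_Task 7 = 18; EF_Task 7 = 18+10 = 28
ES_Task 8 = max(EF_Task 6=18, EF_Task 7=28) = 28; EF_Task 8 = 28+8 = 36
ES_Task 9 = max(EF_Task 2=14, EF_Task 4=18) = 18; EF_Task 9 = 18+14 = 32
ES_Task 10 = max(EF_Task 1=6, EF_Task 3=18, EF_Task 5=22, EF_Task 8=36, EF_Task 9=32) = 36; EF_Task 10 = 36+12 = 48
Expected project duration μ = 48 weeks. Critical path: Task 2 → Task 4 → Task 7 → Task 8 → Task 10.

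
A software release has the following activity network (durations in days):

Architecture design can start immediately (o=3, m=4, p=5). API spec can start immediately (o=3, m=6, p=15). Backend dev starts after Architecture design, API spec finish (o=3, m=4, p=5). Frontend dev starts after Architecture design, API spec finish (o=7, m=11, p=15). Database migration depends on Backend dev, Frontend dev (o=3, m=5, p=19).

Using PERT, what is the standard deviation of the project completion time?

3.59 days

te_Architecture design = (3 + 4·4 + 5)/6 = 24/6 = 4; σ²_Architecture design = ((5−3)/6)² = 0.111
te_API spec = (3 + 4·6 + 15)/6 = 42/6 = 7; σ²_API spec = ((15−3)/6)² = 4.000
te_Backend dev = (3 + 4·4 + 5)/6 = 24/6 = 4; σ²_Backend dev = ((5−3)/6)² = 0.111
te_Frontend dev = (7 + 4·11 + 15)/6 = 66/6 = 11; σ²_Frontend dev = ((15−7)/6)² = 1.778
te_Database migration = (3 + 4·5 + 19)/6 = 42/6 = 7; σ²_Database migration = ((19−3)/6)² = 7.111

Forward pass:
ES_Architecture design = 0; EF_Architecture design = 4
ES_API spec = 0; EF_API spec = 7
ES_Backend dev = max(EF_Architecture design=4, EF_API spec=7) = 7; EF_Backend dev = 7+4 = 11
ES_Frontend dev = max(EF_Architecture design=4, EF_API spec=7) = 7; EF_Frontend dev = 7+11 = 18
ES_Database migration = max(EF_Backend dev=11, EF_Frontend dev=18) = 18; EF_Database migration = 18+7 = 25
Expected project duration μ = 25 days. Critical path: API spec → Frontend dev → Database migration.

Variance along critical path = 4.000 + 1.778 + 7.111 = 12.889
σ = √12.889 = 3.590 days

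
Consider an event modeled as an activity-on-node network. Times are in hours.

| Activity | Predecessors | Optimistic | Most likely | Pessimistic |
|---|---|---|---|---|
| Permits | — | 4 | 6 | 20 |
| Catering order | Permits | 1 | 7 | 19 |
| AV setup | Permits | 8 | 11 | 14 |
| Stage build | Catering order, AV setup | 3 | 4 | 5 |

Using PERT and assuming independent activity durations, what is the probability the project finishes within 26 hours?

te_Permits = (4 + 4·6 + 20)/6 = 48/6 = 8; σ²_Permits = ((20−4)/6)² = 7.111
te_Catering order = (1 + 4·7 + 19)/6 = 48/6 = 8; σ²_Catering order = ((19−1)/6)² = 9.000
te_AV setup = (8 + 4·11 + 14)/6 = 66/6 = 11; σ²_AV setup = ((14−8)/6)² = 1.000
te_Stage build = (3 + 4·4 + 5)/6 = 24/6 = 4; σ²_Stage build = ((5−3)/6)² = 0.111

Forward pass:
ES_Permits = 0; EF_Permits = 8
ES_Catering order = 8; EF_Catering order = 8+8 = 16
ES_AV setup = 8; EF_AV setup = 8+11 = 19
ES_Stage build = max(EF_Catering order=16, EF_AV setup=19) = 19; EF_Stage build = 19+4 = 23
Expected project duration μ = 23 hours. Critical path: Permits → AV setup → Stage build.

Variance along critical path = 7.111 + 1.000 + 0.111 = 8.222; σ = √8.222 = 2.867 hours.
Z = (26 − 23) / 2.867 = 1.046
P(T ≤ 26) = Φ(1.046) ≈ 0.852

0.852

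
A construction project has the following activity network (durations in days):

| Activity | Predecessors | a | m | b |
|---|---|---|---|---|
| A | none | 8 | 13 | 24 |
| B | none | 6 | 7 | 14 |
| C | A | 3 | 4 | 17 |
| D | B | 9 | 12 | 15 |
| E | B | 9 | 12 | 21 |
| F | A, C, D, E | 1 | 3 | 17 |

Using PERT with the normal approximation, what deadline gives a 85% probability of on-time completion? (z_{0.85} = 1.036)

te_A = (8 + 4·13 + 24)/6 = 84/6 = 14; σ²_A = ((24−8)/6)² = 7.111
te_B = (6 + 4·7 + 14)/6 = 48/6 = 8; σ²_B = ((14−6)/6)² = 1.778
te_C = (3 + 4·4 + 17)/6 = 36/6 = 6; σ²_C = ((17−3)/6)² = 5.444
te_D = (9 + 4·12 + 15)/6 = 72/6 = 12; σ²_D = ((15−9)/6)² = 1.000
te_E = (9 + 4·12 + 21)/6 = 78/6 = 13; σ²_E = ((21−9)/6)² = 4.000
te_F = (1 + 4·3 + 17)/6 = 30/6 = 5; σ²_F = ((17−1)/6)² = 7.111

Forward pass:
ES_A = 0; EF_A = 14
ES_B = 0; EF_B = 8
ES_C = 14; EF_C = 14+6 = 20
ES_D = 8; EF_D = 8+12 = 20
ES_E = 8; EF_E = 8+13 = 21
ES_F = max(EF_A=14, EF_C=20, EF_D=20, EF_E=21) = 21; EF_F = 21+5 = 26
Expected project duration μ = 26 days. Critical path: B → E → F.

Variance along critical path = 1.778 + 4.000 + 7.111 = 12.889; σ = 3.590 days.
D = μ + z·σ = 26 + 1.036·3.590 = 29.7 days

29.7 days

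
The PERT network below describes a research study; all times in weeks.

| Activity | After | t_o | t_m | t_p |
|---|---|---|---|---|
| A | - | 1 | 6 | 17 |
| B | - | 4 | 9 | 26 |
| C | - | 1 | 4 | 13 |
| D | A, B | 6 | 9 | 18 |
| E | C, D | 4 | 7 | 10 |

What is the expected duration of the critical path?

28 weeks

te_A = (1 + 4·6 + 17)/6 = 42/6 = 7
te_B = (4 + 4·9 + 26)/6 = 66/6 = 11
te_C = (1 + 4·4 + 13)/6 = 30/6 = 5
te_D = (6 + 4·9 + 18)/6 = 60/6 = 10
te_E = (4 + 4·7 + 10)/6 = 42/6 = 7

Forward pass:
ES_A = 0; EF_A = 7
ES_B = 0; EF_B = 11
ES_C = 0; EF_C = 5
ES_D = max(EF_A=7, EF_B=11) = 11; EF_D = 11+10 = 21
ES_E = max(EF_C=5, EF_D=21) = 21; EF_E = 21+7 = 28
Expected project duration μ = 28 weeks. Critical path: B → D → E.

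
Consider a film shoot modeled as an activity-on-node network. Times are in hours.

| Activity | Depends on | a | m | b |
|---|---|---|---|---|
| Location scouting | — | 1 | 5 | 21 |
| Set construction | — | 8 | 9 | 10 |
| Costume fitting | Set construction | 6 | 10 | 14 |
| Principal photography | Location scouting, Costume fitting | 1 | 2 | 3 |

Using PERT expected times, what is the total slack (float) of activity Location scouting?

12 hours

te_Location scouting = (1 + 4·5 + 21)/6 = 42/6 = 7
te_Set construction = (8 + 4·9 + 10)/6 = 54/6 = 9
te_Costume fitting = (6 + 4·10 + 14)/6 = 60/6 = 10
te_Principal photography = (1 + 4·2 + 3)/6 = 12/6 = 2

Forward pass:
ES_Location scouting = 0; EF_Location scouting = 7
ES_Set construction = 0; EF_Set construction = 9
ES_Costume fitting = 9; EF_Costume fitting = 9+10 = 19
ES_Principal photography = max(EF_Location scouting=7, EF_Costume fitting=19) = 19; EF_Principal photography = 19+2 = 21
Expected project duration μ = 21 hours. Critical path: Set construction → Costume fitting → Principal photography.

Backward pass:
LF_Principal photography = 21; LS_Principal photography = 21−2 = 19
LF_Costume fitting = LS_Principal photography = 19; LS_Costume fitting = 19−10 = 9
LF_Set construction = LS_Costume fitting = 9; LS_Set construction = 9−9 = 0
LF_Location scouting = LS_Principal photography = 19; LS_Location scouting = 19−7 = 12
Slack_Location scouting = LS_Location scouting − ES_Location scouting = 12 − 0 = 12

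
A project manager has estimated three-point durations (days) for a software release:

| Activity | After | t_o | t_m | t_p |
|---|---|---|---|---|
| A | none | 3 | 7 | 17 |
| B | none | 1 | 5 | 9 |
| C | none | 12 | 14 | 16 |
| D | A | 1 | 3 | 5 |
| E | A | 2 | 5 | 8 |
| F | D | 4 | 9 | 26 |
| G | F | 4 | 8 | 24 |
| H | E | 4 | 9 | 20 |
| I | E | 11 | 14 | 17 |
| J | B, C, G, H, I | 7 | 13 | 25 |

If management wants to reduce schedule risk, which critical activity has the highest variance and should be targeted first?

F

te_A = (3 + 4·7 + 17)/6 = 48/6 = 8; σ²_A = ((17−3)/6)² = 5.444
te_B = (1 + 4·5 + 9)/6 = 30/6 = 5; σ²_B = ((9−1)/6)² = 1.778
te_C = (12 + 4·14 + 16)/6 = 84/6 = 14; σ²_C = ((16−12)/6)² = 0.444
te_D = (1 + 4·3 + 5)/6 = 18/6 = 3; σ²_D = ((5−1)/6)² = 0.444
te_E = (2 + 4·5 + 8)/6 = 30/6 = 5; σ²_E = ((8−2)/6)² = 1.000
te_F = (4 + 4·9 + 26)/6 = 66/6 = 11; σ²_F = ((26−4)/6)² = 13.444
te_G = (4 + 4·8 + 24)/6 = 60/6 = 10; σ²_G = ((24−4)/6)² = 11.111
te_H = (4 + 4·9 + 20)/6 = 60/6 = 10; σ²_H = ((20−4)/6)² = 7.111
te_I = (11 + 4·14 + 17)/6 = 84/6 = 14; σ²_I = ((17−11)/6)² = 1.000
te_J = (7 + 4·13 + 25)/6 = 84/6 = 14; σ²_J = ((25−7)/6)² = 9.000

Forward pass:
ES_A = 0; EF_A = 8
ES_B = 0; EF_B = 5
ES_C = 0; EF_C = 14
ES_D = 8; EF_D = 8+3 = 11
ES_E = 8; EF_E = 8+5 = 13
ES_F = 11; EF_F = 11+11 = 22
ES_G = 22; EF_G = 22+10 = 32
ES_H = 13; EF_H = 13+10 = 23
ES_I = 13; EF_I = 13+14 = 27
ES_J = max(EF_B=5, EF_C=14, EF_G=32, EF_H=23, EF_I=27) = 32; EF_J = 32+14 = 46
Expected project duration μ = 46 days. Critical path: A → D → F → G → J.

Variances on critical path: σ²_A=5.444, σ²_D=0.444, σ²_F=13.444, σ²_G=11.111, σ²_J=9.000.
Largest is σ²_F = 13.444.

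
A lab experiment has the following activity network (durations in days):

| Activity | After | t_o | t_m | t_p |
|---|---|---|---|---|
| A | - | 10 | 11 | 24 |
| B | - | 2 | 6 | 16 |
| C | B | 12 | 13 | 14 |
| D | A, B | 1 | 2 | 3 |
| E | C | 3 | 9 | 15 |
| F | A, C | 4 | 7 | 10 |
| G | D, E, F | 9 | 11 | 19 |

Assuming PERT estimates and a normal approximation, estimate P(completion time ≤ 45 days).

te_A = (10 + 4·11 + 24)/6 = 78/6 = 13; σ²_A = ((24−10)/6)² = 5.444
te_B = (2 + 4·6 + 16)/6 = 42/6 = 7; σ²_B = ((16−2)/6)² = 5.444
te_C = (12 + 4·13 + 14)/6 = 78/6 = 13; σ²_C = ((14−12)/6)² = 0.111
te_D = (1 + 4·2 + 3)/6 = 12/6 = 2; σ²_D = ((3−1)/6)² = 0.111
te_E = (3 + 4·9 + 15)/6 = 54/6 = 9; σ²_E = ((15−3)/6)² = 4.000
te_F = (4 + 4·7 + 10)/6 = 42/6 = 7; σ²_F = ((10−4)/6)² = 1.000
te_G = (9 + 4·11 + 19)/6 = 72/6 = 12; σ²_G = ((19−9)/6)² = 2.778

Forward pass:
ES_A = 0; EF_A = 13
ES_B = 0; EF_B = 7
ES_C = 7; EF_C = 7+13 = 20
ES_D = max(EF_A=13, EF_B=7) = 13; EF_D = 13+2 = 15
ES_E = 20; EF_E = 20+9 = 29
ES_F = max(EF_A=13, EF_C=20) = 20; EF_F = 20+7 = 27
ES_G = max(EF_D=15, EF_E=29, EF_F=27) = 29; EF_G = 29+12 = 41
Expected project duration μ = 41 days. Critical path: B → C → E → G.

Variance along critical path = 5.444 + 0.111 + 4.000 + 2.778 = 12.333; σ = √12.333 = 3.512 days.
Z = (45 − 41) / 3.512 = 1.139
P(T ≤ 45) = Φ(1.139) ≈ 0.873

0.873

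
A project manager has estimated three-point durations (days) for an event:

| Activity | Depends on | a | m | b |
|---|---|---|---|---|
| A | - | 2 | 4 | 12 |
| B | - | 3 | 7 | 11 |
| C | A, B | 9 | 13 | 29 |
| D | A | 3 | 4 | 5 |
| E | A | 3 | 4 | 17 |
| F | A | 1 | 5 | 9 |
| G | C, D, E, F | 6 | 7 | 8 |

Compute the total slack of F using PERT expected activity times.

te_A = (2 + 4·4 + 12)/6 = 30/6 = 5
te_B = (3 + 4·7 + 11)/6 = 42/6 = 7
te_C = (9 + 4·13 + 29)/6 = 90/6 = 15
te_D = (3 + 4·4 + 5)/6 = 24/6 = 4
te_E = (3 + 4·4 + 17)/6 = 36/6 = 6
te_F = (1 + 4·5 + 9)/6 = 30/6 = 5
te_G = (6 + 4·7 + 8)/6 = 42/6 = 7

Forward pass:
ES_A = 0; EF_A = 5
ES_B = 0; EF_B = 7
ES_C = max(EF_A=5, EF_B=7) = 7; EF_C = 7+15 = 22
ES_D = 5; EF_D = 5+4 = 9
ES_E = 5; EF_E = 5+6 = 11
ES_F = 5; EF_F = 5+5 = 10
ES_G = max(EF_C=22, EF_D=9, EF_E=11, EF_F=10) = 22; EF_G = 22+7 = 29
Expected project duration μ = 29 days. Critical path: B → C → G.

Backward pass:
LF_G = 29; LS_G = 29−7 = 22
LF_F = LS_G = 22; LS_F = 22−5 = 17
LF_E = LS_G = 22; LS_E = 22−6 = 16
LF_D = LS_G = 22; LS_D = 22−4 = 18
LF_C = LS_G = 22; LS_C = 22−15 = 7
LF_B = LS_C = 7; LS_B = 7−7 = 0
LF_A = min(LS_C=7, LS_D=18, LS_E=16, LS_F=17) = 7; LS_A = 7−5 = 2
Slack_F = LS_F − ES_F = 17 − 5 = 12

12 days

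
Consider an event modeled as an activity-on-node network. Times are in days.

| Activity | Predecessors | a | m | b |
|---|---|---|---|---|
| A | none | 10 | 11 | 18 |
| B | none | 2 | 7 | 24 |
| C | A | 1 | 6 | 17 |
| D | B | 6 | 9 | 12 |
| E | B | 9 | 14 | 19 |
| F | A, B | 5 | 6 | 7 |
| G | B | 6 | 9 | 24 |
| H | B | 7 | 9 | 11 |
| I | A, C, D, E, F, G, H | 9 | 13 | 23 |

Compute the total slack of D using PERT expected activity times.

5 days

te_A = (10 + 4·11 + 18)/6 = 72/6 = 12
te_B = (2 + 4·7 + 24)/6 = 54/6 = 9
te_C = (1 + 4·6 + 17)/6 = 42/6 = 7
te_D = (6 + 4·9 + 12)/6 = 54/6 = 9
te_E = (9 + 4·14 + 19)/6 = 84/6 = 14
te_F = (5 + 4·6 + 7)/6 = 36/6 = 6
te_G = (6 + 4·9 + 24)/6 = 66/6 = 11
te_H = (7 + 4·9 + 11)/6 = 54/6 = 9
te_I = (9 + 4·13 + 23)/6 = 84/6 = 14

Forward pass:
ES_A = 0; EF_A = 12
ES_B = 0; EF_B = 9
ES_C = 12; EF_C = 12+7 = 19
ES_D = 9; EF_D = 9+9 = 18
ES_E = 9; EF_E = 9+14 = 23
ES_F = max(EF_A=12, EF_B=9) = 12; EF_F = 12+6 = 18
ES_G = 9; EF_G = 9+11 = 20
ES_H = 9; EF_H = 9+9 = 18
ES_I = max(EF_A=12, EF_C=19, EF_D=18, EF_E=23, EF_F=18, EF_G=20, EF_H=18) = 23; EF_I = 23+14 = 37
Expected project duration μ = 37 days. Critical path: B → E → I.

Backward pass:
LF_I = 37; LS_I = 37−14 = 23
LF_H = LS_I = 23; LS_H = 23−9 = 14
LF_G = LS_I = 23; LS_G = 23−11 = 12
LF_F = LS_I = 23; LS_F = 23−6 = 17
LF_E = LS_I = 23; LS_E = 23−14 = 9
LF_D = LS_I = 23; LS_D = 23−9 = 14
LF_C = LS_I = 23; LS_C = 23−7 = 16
LF_B = min(LS_D=14, LS_E=9, LS_F=17, LS_G=12, LS_H=14) = 9; LS_B = 9−9 = 0
LF_A = min(LS_C=16, LS_F=17, LS_I=23) = 16; LS_A = 16−12 = 4
Slack_D = LS_D − ES_D = 14 − 9 = 5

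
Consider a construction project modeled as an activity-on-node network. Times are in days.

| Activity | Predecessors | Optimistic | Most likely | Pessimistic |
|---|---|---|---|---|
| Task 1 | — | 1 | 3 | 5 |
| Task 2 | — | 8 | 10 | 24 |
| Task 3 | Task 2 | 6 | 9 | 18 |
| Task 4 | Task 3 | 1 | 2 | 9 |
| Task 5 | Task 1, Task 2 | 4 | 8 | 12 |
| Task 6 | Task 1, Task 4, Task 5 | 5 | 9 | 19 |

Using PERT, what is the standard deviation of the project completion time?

te_Task 1 = (1 + 4·3 + 5)/6 = 18/6 = 3; σ²_Task 1 = ((5−1)/6)² = 0.444
te_Task 2 = (8 + 4·10 + 24)/6 = 72/6 = 12; σ²_Task 2 = ((24−8)/6)² = 7.111
te_Task 3 = (6 + 4·9 + 18)/6 = 60/6 = 10; σ²_Task 3 = ((18−6)/6)² = 4.000
te_Task 4 = (1 + 4·2 + 9)/6 = 18/6 = 3; σ²_Task 4 = ((9−1)/6)² = 1.778
te_Task 5 = (4 + 4·8 + 12)/6 = 48/6 = 8; σ²_Task 5 = ((12−4)/6)² = 1.778
te_Task 6 = (5 + 4·9 + 19)/6 = 60/6 = 10; σ²_Task 6 = ((19−5)/6)² = 5.444

Forward pass:
ES_Task 1 = 0; EF_Task 1 = 3
ES_Task 2 = 0; EF_Task 2 = 12
ES_Task 3 = 12; EF_Task 3 = 12+10 = 22
ES_Task 4 = 22; EF_Task 4 = 22+3 = 25
ES_Task 5 = max(EF_Task 1=3, EF_Task 2=12) = 12; EF_Task 5 = 12+8 = 20
ES_Task 6 = max(EF_Task 1=3, EF_Task 4=25, EF_Task 5=20) = 25; EF_Task 6 = 25+10 = 35
Expected project duration μ = 35 days. Critical path: Task 2 → Task 3 → Task 4 → Task 6.

Variance along critical path = 7.111 + 4.000 + 1.778 + 5.444 = 18.333
σ = √18.333 = 4.282 days

4.28 days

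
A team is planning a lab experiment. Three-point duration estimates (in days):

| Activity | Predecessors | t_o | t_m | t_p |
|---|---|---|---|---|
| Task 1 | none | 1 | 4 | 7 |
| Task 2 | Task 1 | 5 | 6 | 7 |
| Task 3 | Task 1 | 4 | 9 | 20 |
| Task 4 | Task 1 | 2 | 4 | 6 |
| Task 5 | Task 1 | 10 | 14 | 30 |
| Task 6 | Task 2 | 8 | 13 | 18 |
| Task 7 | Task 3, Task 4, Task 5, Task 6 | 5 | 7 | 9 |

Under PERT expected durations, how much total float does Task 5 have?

3 days

te_Task 1 = (1 + 4·4 + 7)/6 = 24/6 = 4
te_Task 2 = (5 + 4·6 + 7)/6 = 36/6 = 6
te_Task 3 = (4 + 4·9 + 20)/6 = 60/6 = 10
te_Task 4 = (2 + 4·4 + 6)/6 = 24/6 = 4
te_Task 5 = (10 + 4·14 + 30)/6 = 96/6 = 16
te_Task 6 = (8 + 4·13 + 18)/6 = 78/6 = 13
te_Task 7 = (5 + 4·7 + 9)/6 = 42/6 = 7

Forward pass:
ES_Task 1 = 0; EF_Task 1 = 4
ES_Task 2 = 4; EF_Task 2 = 4+6 = 10
ES_Task 3 = 4; EF_Task 3 = 4+10 = 14
ES_Task 4 = 4; EF_Task 4 = 4+4 = 8
ES_Task 5 = 4; EF_Task 5 = 4+16 = 20
ES_Task 6 = 10; EF_Task 6 = 10+13 = 23
ES_Task 7 = max(EF_Task 3=14, EF_Task 4=8, EF_Task 5=20, EF_Task 6=23) = 23; EF_Task 7 = 23+7 = 30
Expected project duration μ = 30 days. Critical path: Task 1 → Task 2 → Task 6 → Task 7.

Backward pass:
LF_Task 7 = 30; LS_Task 7 = 30−7 = 23
LF_Task 6 = LS_Task 7 = 23; LS_Task 6 = 23−13 = 10
LF_Task 5 = LS_Task 7 = 23; LS_Task 5 = 23−16 = 7
LF_Task 4 = LS_Task 7 = 23; LS_Task 4 = 23−4 = 19
LF_Task 3 = LS_Task 7 = 23; LS_Task 3 = 23−10 = 13
LF_Task 2 = LS_Task 6 = 10; LS_Task 2 = 10−6 = 4
LF_Task 1 = min(LS_Task 2=4, LS_Task 3=13, LS_Task 4=19, LS_Task 5=7) = 4; LS_Task 1 = 4−4 = 0
Slack_Task 5 = LS_Task 5 − ES_Task 5 = 7 − 4 = 3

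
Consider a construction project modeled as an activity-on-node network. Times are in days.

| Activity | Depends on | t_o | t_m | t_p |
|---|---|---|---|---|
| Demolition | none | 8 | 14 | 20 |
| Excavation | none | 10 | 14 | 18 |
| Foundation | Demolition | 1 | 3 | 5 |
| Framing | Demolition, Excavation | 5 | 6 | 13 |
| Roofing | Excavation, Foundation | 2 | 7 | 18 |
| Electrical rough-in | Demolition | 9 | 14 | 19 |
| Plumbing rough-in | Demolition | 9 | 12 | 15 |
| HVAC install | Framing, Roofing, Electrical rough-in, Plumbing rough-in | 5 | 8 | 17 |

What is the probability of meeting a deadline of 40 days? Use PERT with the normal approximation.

0.820

te_Demolition = (8 + 4·14 + 20)/6 = 84/6 = 14; σ²_Demolition = ((20−8)/6)² = 4.000
te_Excavation = (10 + 4·14 + 18)/6 = 84/6 = 14; σ²_Excavation = ((18−10)/6)² = 1.778
te_Foundation = (1 + 4·3 + 5)/6 = 18/6 = 3; σ²_Foundation = ((5−1)/6)² = 0.444
te_Framing = (5 + 4·6 + 13)/6 = 42/6 = 7; σ²_Framing = ((13−5)/6)² = 1.778
te_Roofing = (2 + 4·7 + 18)/6 = 48/6 = 8; σ²_Roofing = ((18−2)/6)² = 7.111
te_Electrical rough-in = (9 + 4·14 + 19)/6 = 84/6 = 14; σ²_Electrical rough-in = ((19−9)/6)² = 2.778
te_Plumbing rough-in = (9 + 4·12 + 15)/6 = 72/6 = 12; σ²_Plumbing rough-in = ((15−9)/6)² = 1.000
te_HVAC install = (5 + 4·8 + 17)/6 = 54/6 = 9; σ²_HVAC install = ((17−5)/6)² = 4.000

Forward pass:
ES_Demolition = 0; EF_Demolition = 14
ES_Excavation = 0; EF_Excavation = 14
ES_Foundation = 14; EF_Foundation = 14+3 = 17
ES_Framing = max(EF_Demolition=14, EF_Excavation=14) = 14; EF_Framing = 14+7 = 21
ES_Roofing = max(EF_Excavation=14, EF_Foundation=17) = 17; EF_Roofing = 17+8 = 25
ES_Electrical rough-in = 14; EF_Electrical rough-in = 14+14 = 28
ES_Plumbing rough-in = 14; EF_Plumbing rough-in = 14+12 = 26
ES_HVAC install = max(EF_Framing=21, EF_Roofing=25, EF_Electrical rough-in=28, EF_Plumbing rough-in=26) = 28; EF_HVAC install = 28+9 = 37
Expected project duration μ = 37 days. Critical path: Demolition → Electrical rough-in → HVAC install.

Variance along critical path = 4.000 + 2.778 + 4.000 = 10.778; σ = √10.778 = 3.283 days.
Z = (40 − 37) / 3.283 = 0.914
P(T ≤ 40) = Φ(0.914) ≈ 0.820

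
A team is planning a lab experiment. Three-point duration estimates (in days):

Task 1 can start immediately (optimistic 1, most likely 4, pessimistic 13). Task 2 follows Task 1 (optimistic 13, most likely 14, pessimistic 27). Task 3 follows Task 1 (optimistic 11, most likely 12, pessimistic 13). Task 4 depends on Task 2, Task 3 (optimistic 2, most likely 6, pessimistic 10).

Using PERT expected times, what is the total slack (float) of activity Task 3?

te_Task 1 = (1 + 4·4 + 13)/6 = 30/6 = 5
te_Task 2 = (13 + 4·14 + 27)/6 = 96/6 = 16
te_Task 3 = (11 + 4·12 + 13)/6 = 72/6 = 12
te_Task 4 = (2 + 4·6 + 10)/6 = 36/6 = 6

Forward pass:
ES_Task 1 = 0; EF_Task 1 = 5
ES_Task 2 = 5; EF_Task 2 = 5+16 = 21
ES_Task 3 = 5; EF_Task 3 = 5+12 = 17
ES_Task 4 = max(EF_Task 2=21, EF_Task 3=17) = 21; EF_Task 4 = 21+6 = 27
Expected project duration μ = 27 days. Critical path: Task 1 → Task 2 → Task 4.

Backward pass:
LF_Task 4 = 27; LS_Task 4 = 27−6 = 21
LF_Task 3 = LS_Task 4 = 21; LS_Task 3 = 21−12 = 9
LF_Task 2 = LS_Task 4 = 21; LS_Task 2 = 21−16 = 5
LF_Task 1 = min(LS_Task 2=5, LS_Task 3=9) = 5; LS_Task 1 = 5−5 = 0
Slack_Task 3 = LS_Task 3 − ES_Task 3 = 9 − 5 = 4

4 days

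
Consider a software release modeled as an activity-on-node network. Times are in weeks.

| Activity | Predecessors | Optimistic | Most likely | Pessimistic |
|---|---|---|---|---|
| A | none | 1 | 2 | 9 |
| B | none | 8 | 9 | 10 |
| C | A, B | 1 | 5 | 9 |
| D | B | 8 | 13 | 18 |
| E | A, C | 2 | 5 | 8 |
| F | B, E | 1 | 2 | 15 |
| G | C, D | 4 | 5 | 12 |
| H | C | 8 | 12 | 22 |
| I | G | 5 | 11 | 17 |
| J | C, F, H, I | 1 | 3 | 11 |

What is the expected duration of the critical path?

43 weeks

te_A = (1 + 4·2 + 9)/6 = 18/6 = 3
te_B = (8 + 4·9 + 10)/6 = 54/6 = 9
te_C = (1 + 4·5 + 9)/6 = 30/6 = 5
te_D = (8 + 4·13 + 18)/6 = 78/6 = 13
te_E = (2 + 4·5 + 8)/6 = 30/6 = 5
te_F = (1 + 4·2 + 15)/6 = 24/6 = 4
te_G = (4 + 4·5 + 12)/6 = 36/6 = 6
te_H = (8 + 4·12 + 22)/6 = 78/6 = 13
te_I = (5 + 4·11 + 17)/6 = 66/6 = 11
te_J = (1 + 4·3 + 11)/6 = 24/6 = 4

Forward pass:
ES_A = 0; EF_A = 3
ES_B = 0; EF_B = 9
ES_C = max(EF_A=3, EF_B=9) = 9; EF_C = 9+5 = 14
ES_D = 9; EF_D = 9+13 = 22
ES_E = max(EF_A=3, EF_C=14) = 14; EF_E = 14+5 = 19
ES_F = max(EF_B=9, EF_E=19) = 19; EF_F = 19+4 = 23
ES_G = max(EF_C=14, EF_D=22) = 22; EF_G = 22+6 = 28
ES_H = 14; EF_H = 14+13 = 27
ES_I = 28; EF_I = 28+11 = 39
ES_J = max(EF_C=14, EF_F=23, EF_H=27, EF_I=39) = 39; EF_J = 39+4 = 43
Expected project duration μ = 43 weeks. Critical path: B → D → G → I → J.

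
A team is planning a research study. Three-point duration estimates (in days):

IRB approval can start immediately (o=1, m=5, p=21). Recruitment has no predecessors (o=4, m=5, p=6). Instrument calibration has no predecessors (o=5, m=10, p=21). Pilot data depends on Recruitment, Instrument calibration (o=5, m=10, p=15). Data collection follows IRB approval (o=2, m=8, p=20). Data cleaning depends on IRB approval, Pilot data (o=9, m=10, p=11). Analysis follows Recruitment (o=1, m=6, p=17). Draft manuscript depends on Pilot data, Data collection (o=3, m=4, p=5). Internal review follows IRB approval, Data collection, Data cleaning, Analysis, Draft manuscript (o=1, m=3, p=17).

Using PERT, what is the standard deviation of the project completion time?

4.14 days

te_IRB approval = (1 + 4·5 + 21)/6 = 42/6 = 7; σ²_IRB approval = ((21−1)/6)² = 11.111
te_Recruitment = (4 + 4·5 + 6)/6 = 30/6 = 5; σ²_Recruitment = ((6−4)/6)² = 0.111
te_Instrument calibration = (5 + 4·10 + 21)/6 = 66/6 = 11; σ²_Instrument calibration = ((21−5)/6)² = 7.111
te_Pilot data = (5 + 4·10 + 15)/6 = 60/6 = 10; σ²_Pilot data = ((15−5)/6)² = 2.778
te_Data collection = (2 + 4·8 + 20)/6 = 54/6 = 9; σ²_Data collection = ((20−2)/6)² = 9.000
te_Data cleaning = (9 + 4·10 + 11)/6 = 60/6 = 10; σ²_Data cleaning = ((11−9)/6)² = 0.111
te_Analysis = (1 + 4·6 + 17)/6 = 42/6 = 7; σ²_Analysis = ((17−1)/6)² = 7.111
te_Draft manuscript = (3 + 4·4 + 5)/6 = 24/6 = 4; σ²_Draft manuscript = ((5−3)/6)² = 0.111
te_Internal review = (1 + 4·3 + 17)/6 = 30/6 = 5; σ²_Internal review = ((17−1)/6)² = 7.111

Forward pass:
ES_IRB approval = 0; EF_IRB approval = 7
ES_Recruitment = 0; EF_Recruitment = 5
ES_Instrument calibration = 0; EF_Instrument calibration = 11
ES_Pilot data = max(EF_Recruitment=5, EF_Instrument calibration=11) = 11; EF_Pilot data = 11+10 = 21
ES_Data collection = 7; EF_Data collection = 7+9 = 16
ES_Data cleaning = max(EF_IRB approval=7, EF_Pilot data=21) = 21; EF_Data cleaning = 21+10 = 31
ES_Analysis = 5; EF_Analysis = 5+7 = 12
ES_Draft manuscript = max(EF_Pilot data=21, EF_Data collection=16) = 21; EF_Draft manuscript = 21+4 = 25
ES_Internal review = max(EF_IRB approval=7, EF_Data collection=16, EF_Data cleaning=31, EF_Analysis=12, EF_Draft manuscript=25) = 31; EF_Internal review = 31+5 = 36
Expected project duration μ = 36 days. Critical path: Instrument calibration → Pilot data → Data cleaning → Internal review.

Variance along critical path = 7.111 + 2.778 + 0.111 + 7.111 = 17.111
σ = √17.111 = 4.137 days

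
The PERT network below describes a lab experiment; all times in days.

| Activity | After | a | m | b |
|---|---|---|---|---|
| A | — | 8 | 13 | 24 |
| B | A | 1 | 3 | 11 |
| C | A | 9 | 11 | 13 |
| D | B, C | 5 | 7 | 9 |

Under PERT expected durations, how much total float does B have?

te_A = (8 + 4·13 + 24)/6 = 84/6 = 14
te_B = (1 + 4·3 + 11)/6 = 24/6 = 4
te_C = (9 + 4·11 + 13)/6 = 66/6 = 11
te_D = (5 + 4·7 + 9)/6 = 42/6 = 7

Forward pass:
ES_A = 0; EF_A = 14
ES_B = 14; EF_B = 14+4 = 18
ES_C = 14; EF_C = 14+11 = 25
ES_D = max(EF_B=18, EF_C=25) = 25; EF_D = 25+7 = 32
Expected project duration μ = 32 days. Critical path: A → C → D.

Backward pass:
LF_D = 32; LS_D = 32−7 = 25
LF_C = LS_D = 25; LS_C = 25−11 = 14
LF_B = LS_D = 25; LS_B = 25−4 = 21
LF_A = min(LS_B=21, LS_C=14) = 14; LS_A = 14−14 = 0
Slack_B = LS_B − ES_B = 21 − 14 = 7

7 days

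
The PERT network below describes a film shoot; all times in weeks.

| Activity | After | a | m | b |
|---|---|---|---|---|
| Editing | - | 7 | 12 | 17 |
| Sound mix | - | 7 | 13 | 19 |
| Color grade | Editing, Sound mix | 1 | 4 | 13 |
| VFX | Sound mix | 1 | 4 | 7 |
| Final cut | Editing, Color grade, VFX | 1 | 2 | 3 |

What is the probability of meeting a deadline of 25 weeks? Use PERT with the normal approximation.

te_Editing = (7 + 4·12 + 17)/6 = 72/6 = 12; σ²_Editing = ((17−7)/6)² = 2.778
te_Sound mix = (7 + 4·13 + 19)/6 = 78/6 = 13; σ²_Sound mix = ((19−7)/6)² = 4.000
te_Color grade = (1 + 4·4 + 13)/6 = 30/6 = 5; σ²_Color grade = ((13−1)/6)² = 4.000
te_VFX = (1 + 4·4 + 7)/6 = 24/6 = 4; σ²_VFX = ((7−1)/6)² = 1.000
te_Final cut = (1 + 4·2 + 3)/6 = 12/6 = 2; σ²_Final cut = ((3−1)/6)² = 0.111

Forward pass:
ES_Editing = 0; EF_Editing = 12
ES_Sound mix = 0; EF_Sound mix = 13
ES_Color grade = max(EF_Editing=12, EF_Sound mix=13) = 13; EF_Color grade = 13+5 = 18
ES_VFX = 13; EF_VFX = 13+4 = 17
ES_Final cut = max(EF_Editing=12, EF_Color grade=18, EF_VFX=17) = 18; EF_Final cut = 18+2 = 20
Expected project duration μ = 20 weeks. Critical path: Sound mix → Color grade → Final cut.

Variance along critical path = 4.000 + 4.000 + 0.111 = 8.111; σ = √8.111 = 2.848 weeks.
Z = (25 − 20) / 2.848 = 1.756
P(T ≤ 25) = Φ(1.756) ≈ 0.960

0.960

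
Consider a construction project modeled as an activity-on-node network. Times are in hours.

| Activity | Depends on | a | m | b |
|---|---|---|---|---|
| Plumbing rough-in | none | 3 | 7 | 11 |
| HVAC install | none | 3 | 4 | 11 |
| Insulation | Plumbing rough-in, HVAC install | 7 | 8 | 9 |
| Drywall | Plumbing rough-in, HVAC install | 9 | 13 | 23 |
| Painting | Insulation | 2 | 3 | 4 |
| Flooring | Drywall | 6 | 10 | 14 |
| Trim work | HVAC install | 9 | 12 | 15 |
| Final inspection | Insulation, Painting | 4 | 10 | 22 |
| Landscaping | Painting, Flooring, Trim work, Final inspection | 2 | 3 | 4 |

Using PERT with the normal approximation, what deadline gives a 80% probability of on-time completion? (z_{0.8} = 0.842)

te_Plumbing rough-in = (3 + 4·7 + 11)/6 = 42/6 = 7; σ²_Plumbing rough-in = ((11−3)/6)² = 1.778
te_HVAC install = (3 + 4·4 + 11)/6 = 30/6 = 5; σ²_HVAC install = ((11−3)/6)² = 1.778
te_Insulation = (7 + 4·8 + 9)/6 = 48/6 = 8; σ²_Insulation = ((9−7)/6)² = 0.111
te_Drywall = (9 + 4·13 + 23)/6 = 84/6 = 14; σ²_Drywall = ((23−9)/6)² = 5.444
te_Painting = (2 + 4·3 + 4)/6 = 18/6 = 3; σ²_Painting = ((4−2)/6)² = 0.111
te_Flooring = (6 + 4·10 + 14)/6 = 60/6 = 10; σ²_Flooring = ((14−6)/6)² = 1.778
te_Trim work = (9 + 4·12 + 15)/6 = 72/6 = 12; σ²_Trim work = ((15−9)/6)² = 1.000
te_Final inspection = (4 + 4·10 + 22)/6 = 66/6 = 11; σ²_Final inspection = ((22−4)/6)² = 9.000
te_Landscaping = (2 + 4·3 + 4)/6 = 18/6 = 3; σ²_Landscaping = ((4−2)/6)² = 0.111

Forward pass:
ES_Plumbing rough-in = 0; EF_Plumbing rough-in = 7
ES_HVAC install = 0; EF_HVAC install = 5
ES_Insulation = max(EF_Plumbing rough-in=7, EF_HVAC install=5) = 7; EF_Insulation = 7+8 = 15
ES_Drywall = max(EF_Plumbing rough-in=7, EF_HVAC install=5) = 7; EF_Drywall = 7+14 = 21
ES_Painting = 15; EF_Painting = 15+3 = 18
ES_Flooring = 21; EF_Flooring = 21+10 = 31
ES_Trim work = 5; EF_Trim work = 5+12 = 17
ES_Final inspection = max(EF_Insulation=15, EF_Painting=18) = 18; EF_Final inspection = 18+11 = 29
ES_Landscaping = max(EF_Painting=18, EF_Flooring=31, EF_Trim work=17, EF_Final inspection=29) = 31; EF_Landscaping = 31+3 = 34
Expected project duration μ = 34 hours. Critical path: Plumbing rough-in → Drywall → Flooring → Landscaping.

Variance along critical path = 1.778 + 5.444 + 1.778 + 0.111 = 9.111; σ = 3.018 hours.
D = μ + z·σ = 34 + 0.842·3.018 = 36.5 hours

36.5 hours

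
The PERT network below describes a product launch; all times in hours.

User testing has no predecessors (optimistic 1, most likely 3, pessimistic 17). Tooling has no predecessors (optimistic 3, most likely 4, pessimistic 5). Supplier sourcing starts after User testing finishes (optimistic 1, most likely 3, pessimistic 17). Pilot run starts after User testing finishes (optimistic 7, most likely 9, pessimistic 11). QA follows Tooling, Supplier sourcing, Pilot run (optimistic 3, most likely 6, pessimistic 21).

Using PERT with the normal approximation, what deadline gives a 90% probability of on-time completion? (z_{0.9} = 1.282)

27.2 hours

te_User testing = (1 + 4·3 + 17)/6 = 30/6 = 5; σ²_User testing = ((17−1)/6)² = 7.111
te_Tooling = (3 + 4·4 + 5)/6 = 24/6 = 4; σ²_Tooling = ((5−3)/6)² = 0.111
te_Supplier sourcing = (1 + 4·3 + 17)/6 = 30/6 = 5; σ²_Supplier sourcing = ((17−1)/6)² = 7.111
te_Pilot run = (7 + 4·9 + 11)/6 = 54/6 = 9; σ²_Pilot run = ((11−7)/6)² = 0.444
te_QA = (3 + 4·6 + 21)/6 = 48/6 = 8; σ²_QA = ((21−3)/6)² = 9.000

Forward pass:
ES_User testing = 0; EF_User testing = 5
ES_Tooling = 0; EF_Tooling = 4
ES_Supplier sourcing = 5; EF_Supplier sourcing = 5+5 = 10
ES_Pilot run = 5; EF_Pilot run = 5+9 = 14
ES_QA = max(EF_Tooling=4, EF_Supplier sourcing=10, EF_Pilot run=14) = 14; EF_QA = 14+8 = 22
Expected project duration μ = 22 hours. Critical path: User testing → Pilot run → QA.

Variance along critical path = 7.111 + 0.444 + 9.000 = 16.556; σ = 4.069 hours.
D = μ + z·σ = 22 + 1.282·4.069 = 27.2 hours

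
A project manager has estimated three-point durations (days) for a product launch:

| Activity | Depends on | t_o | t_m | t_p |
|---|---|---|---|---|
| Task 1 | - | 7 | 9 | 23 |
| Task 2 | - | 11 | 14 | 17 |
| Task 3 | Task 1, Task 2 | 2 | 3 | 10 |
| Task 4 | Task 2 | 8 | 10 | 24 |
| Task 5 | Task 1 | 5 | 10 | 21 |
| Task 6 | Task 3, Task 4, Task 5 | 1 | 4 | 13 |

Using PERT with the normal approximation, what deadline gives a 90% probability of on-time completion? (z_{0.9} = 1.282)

te_Task 1 = (7 + 4·9 + 23)/6 = 66/6 = 11; σ²_Task 1 = ((23−7)/6)² = 7.111
te_Task 2 = (11 + 4·14 + 17)/6 = 84/6 = 14; σ²_Task 2 = ((17−11)/6)² = 1.000
te_Task 3 = (2 + 4·3 + 10)/6 = 24/6 = 4; σ²_Task 3 = ((10−2)/6)² = 1.778
te_Task 4 = (8 + 4·10 + 24)/6 = 72/6 = 12; σ²_Task 4 = ((24−8)/6)² = 7.111
te_Task 5 = (5 + 4·10 + 21)/6 = 66/6 = 11; σ²_Task 5 = ((21−5)/6)² = 7.111
te_Task 6 = (1 + 4·4 + 13)/6 = 30/6 = 5; σ²_Task 6 = ((13−1)/6)² = 4.000

Forward pass:
ES_Task 1 = 0; EF_Task 1 = 11
ES_Task 2 = 0; EF_Task 2 = 14
ES_Task 3 = max(EF_Task 1=11, EF_Task 2=14) = 14; EF_Task 3 = 14+4 = 18
ES_Task 4 = 14; EF_Task 4 = 14+12 = 26
ES_Task 5 = 11; EF_Task 5 = 11+11 = 22
ES_Task 6 = max(EF_Task 3=18, EF_Task 4=26, EF_Task 5=22) = 26; EF_Task 6 = 26+5 = 31
Expected project duration μ = 31 days. Critical path: Task 2 → Task 4 → Task 6.

Variance along critical path = 1.000 + 7.111 + 4.000 = 12.111; σ = 3.480 days.
D = μ + z·σ = 31 + 1.282·3.480 = 35.5 days

35.5 days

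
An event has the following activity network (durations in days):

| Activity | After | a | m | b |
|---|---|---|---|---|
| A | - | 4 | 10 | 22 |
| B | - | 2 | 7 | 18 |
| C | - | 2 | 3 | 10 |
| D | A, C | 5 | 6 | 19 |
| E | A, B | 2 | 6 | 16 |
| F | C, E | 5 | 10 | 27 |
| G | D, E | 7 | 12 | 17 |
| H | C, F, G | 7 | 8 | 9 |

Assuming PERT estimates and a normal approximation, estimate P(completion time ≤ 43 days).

te_A = (4 + 4·10 + 22)/6 = 66/6 = 11; σ²_A = ((22−4)/6)² = 9.000
te_B = (2 + 4·7 + 18)/6 = 48/6 = 8; σ²_B = ((18−2)/6)² = 7.111
te_C = (2 + 4·3 + 10)/6 = 24/6 = 4; σ²_C = ((10−2)/6)² = 1.778
te_D = (5 + 4·6 + 19)/6 = 48/6 = 8; σ²_D = ((19−5)/6)² = 5.444
te_E = (2 + 4·6 + 16)/6 = 42/6 = 7; σ²_E = ((16−2)/6)² = 5.444
te_F = (5 + 4·10 + 27)/6 = 72/6 = 12; σ²_F = ((27−5)/6)² = 13.444
te_G = (7 + 4·12 + 17)/6 = 72/6 = 12; σ²_G = ((17−7)/6)² = 2.778
te_H = (7 + 4·8 + 9)/6 = 48/6 = 8; σ²_H = ((9−7)/6)² = 0.111

Forward pass:
ES_A = 0; EF_A = 11
ES_B = 0; EF_B = 8
ES_C = 0; EF_C = 4
ES_D = max(EF_A=11, EF_C=4) = 11; EF_D = 11+8 = 19
ES_E = max(EF_A=11, EF_B=8) = 11; EF_E = 11+7 = 18
ES_F = max(EF_C=4, EF_E=18) = 18; EF_F = 18+12 = 30
ES_G = max(EF_D=19, EF_E=18) = 19; EF_G = 19+12 = 31
ES_H = max(EF_C=4, EF_F=30, EF_G=31) = 31; EF_H = 31+8 = 39
Expected project duration μ = 39 days. Critical path: A → D → G → H.

Variance along critical path = 9.000 + 5.444 + 2.778 + 0.111 = 17.333; σ = √17.333 = 4.163 days.
Z = (43 − 39) / 4.163 = 0.961
P(T ≤ 43) = Φ(0.961) ≈ 0.832

0.832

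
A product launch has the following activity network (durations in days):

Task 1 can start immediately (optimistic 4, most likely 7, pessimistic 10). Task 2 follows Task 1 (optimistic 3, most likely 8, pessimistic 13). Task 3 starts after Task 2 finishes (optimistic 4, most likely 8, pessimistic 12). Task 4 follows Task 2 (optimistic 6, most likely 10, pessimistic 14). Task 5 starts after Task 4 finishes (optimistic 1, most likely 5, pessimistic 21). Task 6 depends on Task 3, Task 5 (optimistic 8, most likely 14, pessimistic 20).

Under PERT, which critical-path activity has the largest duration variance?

Task 5

te_Task 1 = (4 + 4·7 + 10)/6 = 42/6 = 7; σ²_Task 1 = ((10−4)/6)² = 1.000
te_Task 2 = (3 + 4·8 + 13)/6 = 48/6 = 8; σ²_Task 2 = ((13−3)/6)² = 2.778
te_Task 3 = (4 + 4·8 + 12)/6 = 48/6 = 8; σ²_Task 3 = ((12−4)/6)² = 1.778
te_Task 4 = (6 + 4·10 + 14)/6 = 60/6 = 10; σ²_Task 4 = ((14−6)/6)² = 1.778
te_Task 5 = (1 + 4·5 + 21)/6 = 42/6 = 7; σ²_Task 5 = ((21−1)/6)² = 11.111
te_Task 6 = (8 + 4·14 + 20)/6 = 84/6 = 14; σ²_Task 6 = ((20−8)/6)² = 4.000

Forward pass:
ES_Task 1 = 0; EF_Task 1 = 7
ES_Task 2 = 7; EF_Task 2 = 7+8 = 15
ES_Task 3 = 15; EF_Task 3 = 15+8 = 23
ES_Task 4 = 15; EF_Task 4 = 15+10 = 25
ES_Task 5 = 25; EF_Task 5 = 25+7 = 32
ES_Task 6 = max(EF_Task 3=23, EF_Task 5=32) = 32; EF_Task 6 = 32+14 = 46
Expected project duration μ = 46 days. Critical path: Task 1 → Task 2 → Task 4 → Task 5 → Task 6.

Variances on critical path: σ²_Task 1=1.000, σ²_Task 2=2.778, σ²_Task 4=1.778, σ²_Task 5=11.111, σ²_Task 6=4.000.
Largest is σ²_Task 5 = 11.111.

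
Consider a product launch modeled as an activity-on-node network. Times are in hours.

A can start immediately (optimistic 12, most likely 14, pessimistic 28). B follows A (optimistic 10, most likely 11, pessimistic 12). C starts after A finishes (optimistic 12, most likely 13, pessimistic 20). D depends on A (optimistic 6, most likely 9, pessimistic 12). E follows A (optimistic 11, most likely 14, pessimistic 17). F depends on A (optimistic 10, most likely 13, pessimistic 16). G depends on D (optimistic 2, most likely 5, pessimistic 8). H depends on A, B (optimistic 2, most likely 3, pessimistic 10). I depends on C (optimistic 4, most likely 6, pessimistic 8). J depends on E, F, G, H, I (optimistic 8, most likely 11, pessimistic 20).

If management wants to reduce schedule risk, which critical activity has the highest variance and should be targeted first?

te_A = (12 + 4·14 + 28)/6 = 96/6 = 16; σ²_A = ((28−12)/6)² = 7.111
te_B = (10 + 4·11 + 12)/6 = 66/6 = 11; σ²_B = ((12−10)/6)² = 0.111
te_C = (12 + 4·13 + 20)/6 = 84/6 = 14; σ²_C = ((20−12)/6)² = 1.778
te_D = (6 + 4·9 + 12)/6 = 54/6 = 9; σ²_D = ((12−6)/6)² = 1.000
te_E = (11 + 4·14 + 17)/6 = 84/6 = 14; σ²_E = ((17−11)/6)² = 1.000
te_F = (10 + 4·13 + 16)/6 = 78/6 = 13; σ²_F = ((16−10)/6)² = 1.000
te_G = (2 + 4·5 + 8)/6 = 30/6 = 5; σ²_G = ((8−2)/6)² = 1.000
te_H = (2 + 4·3 + 10)/6 = 24/6 = 4; σ²_H = ((10−2)/6)² = 1.778
te_I = (4 + 4·6 + 8)/6 = 36/6 = 6; σ²_I = ((8−4)/6)² = 0.444
te_J = (8 + 4·11 + 20)/6 = 72/6 = 12; σ²_J = ((20−8)/6)² = 4.000

Forward pass:
ES_A = 0; EF_A = 16
ES_B = 16; EF_B = 16+11 = 27
ES_C = 16; EF_C = 16+14 = 30
ES_D = 16; EF_D = 16+9 = 25
ES_E = 16; EF_E = 16+14 = 30
ES_F = 16; EF_F = 16+13 = 29
ES_G = 25; EF_G = 25+5 = 30
ES_H = max(EF_A=16, EF_B=27) = 27; EF_H = 27+4 = 31
ES_I = 30; EF_I = 30+6 = 36
ES_J = max(EF_E=30, EF_F=29, EF_G=30, EF_H=31, EF_I=36) = 36; EF_J = 36+12 = 48
Expected project duration μ = 48 hours. Critical path: A → C → I → J.

Variances on critical path: σ²_A=7.111, σ²_C=1.778, σ²_I=0.444, σ²_J=4.000.
Largest is σ²_A = 7.111.

A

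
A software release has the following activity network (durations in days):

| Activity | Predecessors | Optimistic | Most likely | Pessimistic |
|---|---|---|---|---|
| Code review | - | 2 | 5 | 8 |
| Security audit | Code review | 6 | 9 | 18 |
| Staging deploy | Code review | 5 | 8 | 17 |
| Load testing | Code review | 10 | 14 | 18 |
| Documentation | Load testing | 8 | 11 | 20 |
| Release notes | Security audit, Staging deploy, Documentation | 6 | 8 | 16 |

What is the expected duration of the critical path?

40 days

te_Code review = (2 + 4·5 + 8)/6 = 30/6 = 5
te_Security audit = (6 + 4·9 + 18)/6 = 60/6 = 10
te_Staging deploy = (5 + 4·8 + 17)/6 = 54/6 = 9
te_Load testing = (10 + 4·14 + 18)/6 = 84/6 = 14
te_Documentation = (8 + 4·11 + 20)/6 = 72/6 = 12
te_Release notes = (6 + 4·8 + 16)/6 = 54/6 = 9

Forward pass:
ES_Code review = 0; EF_Code review = 5
ES_Security audit = 5; EF_Security audit = 5+10 = 15
ES_Staging deploy = 5; EF_Staging deploy = 5+9 = 14
ES_Load testing = 5; EF_Load testing = 5+14 = 19
ES_Documentation = 19; EF_Documentation = 19+12 = 31
ES_Release notes = max(EF_Security audit=15, EF_Staging deploy=14, EF_Documentation=31) = 31; EF_Release notes = 31+9 = 40
Expected project duration μ = 40 days. Critical path: Code review → Load testing → Documentation → Release notes.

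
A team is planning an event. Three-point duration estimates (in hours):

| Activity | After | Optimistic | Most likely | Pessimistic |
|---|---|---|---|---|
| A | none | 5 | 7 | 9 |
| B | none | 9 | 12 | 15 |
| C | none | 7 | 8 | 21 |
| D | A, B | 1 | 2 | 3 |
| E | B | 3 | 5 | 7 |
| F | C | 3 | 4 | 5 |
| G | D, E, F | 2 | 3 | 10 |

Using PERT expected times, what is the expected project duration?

21 hours

te_A = (5 + 4·7 + 9)/6 = 42/6 = 7
te_B = (9 + 4·12 + 15)/6 = 72/6 = 12
te_C = (7 + 4·8 + 21)/6 = 60/6 = 10
te_D = (1 + 4·2 + 3)/6 = 12/6 = 2
te_E = (3 + 4·5 + 7)/6 = 30/6 = 5
te_F = (3 + 4·4 + 5)/6 = 24/6 = 4
te_G = (2 + 4·3 + 10)/6 = 24/6 = 4

Forward pass:
ES_A = 0; EF_A = 7
ES_B = 0; EF_B = 12
ES_C = 0; EF_C = 10
ES_D = max(EF_A=7, EF_B=12) = 12; EF_D = 12+2 = 14
ES_E = 12; EF_E = 12+5 = 17
ES_F = 10; EF_F = 10+4 = 14
ES_G = max(EF_D=14, EF_E=17, EF_F=14) = 17; EF_G = 17+4 = 21
Expected project duration μ = 21 hours. Critical path: B → E → G.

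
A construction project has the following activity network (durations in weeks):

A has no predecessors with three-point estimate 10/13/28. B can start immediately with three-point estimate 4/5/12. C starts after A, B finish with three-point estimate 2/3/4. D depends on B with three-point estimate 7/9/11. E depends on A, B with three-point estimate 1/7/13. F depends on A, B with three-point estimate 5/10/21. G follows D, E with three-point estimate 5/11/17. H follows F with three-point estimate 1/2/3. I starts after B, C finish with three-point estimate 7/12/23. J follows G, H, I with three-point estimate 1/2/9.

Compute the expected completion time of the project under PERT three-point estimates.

te_A = (10 + 4·13 + 28)/6 = 90/6 = 15
te_B = (4 + 4·5 + 12)/6 = 36/6 = 6
te_C = (2 + 4·3 + 4)/6 = 18/6 = 3
te_D = (7 + 4·9 + 11)/6 = 54/6 = 9
te_E = (1 + 4·7 + 13)/6 = 42/6 = 7
te_F = (5 + 4·10 + 21)/6 = 66/6 = 11
te_G = (5 + 4·11 + 17)/6 = 66/6 = 11
te_H = (1 + 4·2 + 3)/6 = 12/6 = 2
te_I = (7 + 4·12 + 23)/6 = 78/6 = 13
te_J = (1 + 4·2 + 9)/6 = 18/6 = 3

Forward pass:
ES_A = 0; EF_A = 15
ES_B = 0; EF_B = 6
ES_C = max(EF_A=15, EF_B=6) = 15; EF_C = 15+3 = 18
ES_D = 6; EF_D = 6+9 = 15
ES_E = max(EF_A=15, EF_B=6) = 15; EF_E = 15+7 = 22
ES_F = max(EF_A=15, EF_B=6) = 15; EF_F = 15+11 = 26
ES_G = max(EF_D=15, EF_E=22) = 22; EF_G = 22+11 = 33
ES_H = 26; EF_H = 26+2 = 28
ES_I = max(EF_B=6, EF_C=18) = 18; EF_I = 18+13 = 31
ES_J = max(EF_G=33, EF_H=28, EF_I=31) = 33; EF_J = 33+3 = 36
Expected project duration μ = 36 weeks. Critical path: A → E → G → J.

36 weeks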